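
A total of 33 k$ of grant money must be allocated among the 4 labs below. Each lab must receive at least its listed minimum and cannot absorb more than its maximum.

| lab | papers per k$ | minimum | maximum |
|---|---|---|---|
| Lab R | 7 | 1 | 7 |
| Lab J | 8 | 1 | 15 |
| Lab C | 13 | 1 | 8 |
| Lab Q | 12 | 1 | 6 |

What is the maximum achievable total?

324

Meeting every minimum uses 1+1+1+1 = 4 k$, leaving 29.
Highest papers per k$ first: Lab C 13 > Lab Q 12 > Lab J 8 > Lab R 7.
Lab C takes 7 more to reach its cap of 8 → 22 left.
Give Lab Q 5 more to hit its cap of 6 → 17 left.
Lab J takes 14 more to reach its cap of 15 → 3 left.
Lab R has room for 6 more but only 3 remain, so it gets 4.
Total = 7×4 + 8×15 + 13×8 + 12×6 = 324.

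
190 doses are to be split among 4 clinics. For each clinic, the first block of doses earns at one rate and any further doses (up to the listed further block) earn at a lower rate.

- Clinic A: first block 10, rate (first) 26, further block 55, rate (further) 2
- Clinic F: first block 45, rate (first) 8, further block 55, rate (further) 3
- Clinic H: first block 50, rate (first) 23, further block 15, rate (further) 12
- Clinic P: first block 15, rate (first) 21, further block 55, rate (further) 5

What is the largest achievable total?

2540

Rank every tier by rate: Clinic A/T1 26 > Clinic H/T1 23 > Clinic P/T1 21 > Clinic H/T2 12 > Clinic F/T1 8 > Clinic P/T2 5 > Clinic F/T2 3 > Clinic A/T2 2.
Clinic A/T1 (26): +10 — 180 left.
Fill Clinic H T1 block (50 at 23) — 130 left.
Fill Clinic P T1 block (15 at 21) — 115 left.
Clinic H/T2 (12): +15 — 100 left.
Fill Clinic F T1 block (45 at 8) — 55 left.
Clinic P T2 at 5: fill all 55 — 0 left.
Total = 26×10 + 23×50 + 21×15 + 12×15 + 8×45 + 5×55 = 2540.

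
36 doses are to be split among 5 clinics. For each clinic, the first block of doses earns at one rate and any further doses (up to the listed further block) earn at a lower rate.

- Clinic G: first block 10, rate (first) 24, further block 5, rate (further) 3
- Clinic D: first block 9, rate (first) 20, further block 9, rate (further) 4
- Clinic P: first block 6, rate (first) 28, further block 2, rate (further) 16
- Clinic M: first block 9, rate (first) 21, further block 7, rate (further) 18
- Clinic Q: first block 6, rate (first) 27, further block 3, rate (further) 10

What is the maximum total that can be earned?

859

Order all 10 blocks by rate: Clinic P/tier1 28 > Clinic Q/tier1 27 > Clinic G/tier1 24 > Clinic M/tier1 21 > Clinic D/tier1 20 > Clinic M/tier2 18 > Clinic P/tier2 16 > Clinic Q/tier2 10 > Clinic D/tier2 4 > Clinic G/tier2 3.
Clinic P/tier1 (28): +6 → 30 left.
Clinic Q tier1 at 27: fill all 6 → 24 left.
Clinic G/tier1 (24): +10 → 14 left.
Clinic M/tier1 (21): +9 → 5 left.
Clinic D tier1 at 20: only 5 left, fill 5.
Total = 28×6 + 27×6 + 24×10 + 21×9 + 20×5 = 859.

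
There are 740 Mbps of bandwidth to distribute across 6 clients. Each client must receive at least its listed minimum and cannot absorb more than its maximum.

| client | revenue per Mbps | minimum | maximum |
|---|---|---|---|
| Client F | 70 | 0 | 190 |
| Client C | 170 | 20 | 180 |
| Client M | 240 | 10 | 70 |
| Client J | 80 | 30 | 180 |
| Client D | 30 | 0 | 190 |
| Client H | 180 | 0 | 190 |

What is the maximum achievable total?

Meeting every minimum uses 0+20+10+30+0+0 = 60 Mbps, leaving 680.
Order the clients by revenue per Mbps: Client M 240 > Client H 180 > Client C 170 > Client J 80 > Client F 70 > Client D 30.
Give Client M 60 more to hit its cap of 70 → 620 left.
Give Client H 190 more to hit its cap of 190 → 430 left.
Client C: +160 to 180 (cap) → 270 left.
Client J: +150 to 180 (cap) → 120 left.
Client F has room for 190 more but only 120 remain, so it gets 120.
Total = 70×120 + 170×180 + 240×70 + 80×180 + 180×190 = 104400.

104400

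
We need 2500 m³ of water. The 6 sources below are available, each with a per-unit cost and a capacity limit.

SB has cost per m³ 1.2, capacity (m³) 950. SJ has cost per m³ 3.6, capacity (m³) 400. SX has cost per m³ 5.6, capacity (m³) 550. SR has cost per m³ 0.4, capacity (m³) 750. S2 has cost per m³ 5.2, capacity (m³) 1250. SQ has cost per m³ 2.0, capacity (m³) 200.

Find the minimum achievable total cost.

4320

Use sources in increasing cost order.
Take 750 from SR at 0.4 → need 1750 more.
SB at 1.2: take all 950 m³ → 800 still needed.
Take 200 from SQ at 2.0 → need 600 more.
SJ (3.6): use full 400 → 200 m³ to go.
S2 at 5.2: take 200 of its 1250 → requirement met.
SX: unused.
Cost = 750×0.4 + 950×1.2 + 200×2.0 + 400×3.6 + 200×5.2 = 4320.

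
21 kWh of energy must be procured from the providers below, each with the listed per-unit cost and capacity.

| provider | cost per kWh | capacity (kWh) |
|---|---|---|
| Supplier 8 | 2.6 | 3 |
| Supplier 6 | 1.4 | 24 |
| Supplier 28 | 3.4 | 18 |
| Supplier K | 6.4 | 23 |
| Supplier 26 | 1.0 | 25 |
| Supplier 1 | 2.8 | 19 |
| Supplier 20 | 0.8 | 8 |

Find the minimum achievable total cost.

19.4

Cheapest first:
Supplier 20 at 0.8: take all 8 kWh — 13 still needed.
Take 13 from Supplier 26 at 1.0 to finish.
Supplier 6, Supplier 8, Supplier 1, Supplier 28, Supplier K: unused.
Cost = 8×0.8 + 13×1.0 = 19.4.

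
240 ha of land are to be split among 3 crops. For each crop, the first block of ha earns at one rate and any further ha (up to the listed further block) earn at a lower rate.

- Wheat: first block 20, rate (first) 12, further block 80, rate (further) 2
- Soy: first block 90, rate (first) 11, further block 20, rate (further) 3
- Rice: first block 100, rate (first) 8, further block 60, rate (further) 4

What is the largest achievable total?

Rank every tier by rate: Wheat/T1 12 > Soy/T1 11 > Rice/T1 8 > Rice/T2 4 > Soy/T2 3 > Wheat/T2 2.
Wheat T1 at 12: fill all 20 — 220 left.
Soy T1 at 11: fill all 90 — 130 left.
Fill Rice T1 block (100 at 8) — 30 left.
Rice/T2: +30 of 60 at 4; pool empty.
Total = 12×20 + 11×90 + 8×100 + 4×30 = 2150.

2150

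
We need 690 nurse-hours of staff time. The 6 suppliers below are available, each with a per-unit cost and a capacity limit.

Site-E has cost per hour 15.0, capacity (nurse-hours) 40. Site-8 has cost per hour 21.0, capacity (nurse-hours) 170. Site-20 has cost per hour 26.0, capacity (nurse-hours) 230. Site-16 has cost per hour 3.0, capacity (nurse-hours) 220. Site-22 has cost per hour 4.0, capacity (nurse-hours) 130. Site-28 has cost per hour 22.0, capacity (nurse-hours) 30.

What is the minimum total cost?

Cheapest first:
Site-16 at 3.0: take all 220 nurse-hours — 470 still needed.
Site-22 (4.0): use full 130 — 340 nurse-hours to go.
Take 40 from Site-E at 15.0 — need 300 more.
Site-8 at 21.0: take all 170 nurse-hours — 130 still needed.
Site-28 (22.0): use full 30 — 100 nurse-hours to go.
Site-20 at 26.0: take 100 of its 230 — requirement met.
Cost = 220×3.0 + 130×4.0 + 40×15.0 + 170×21.0 + 30×22.0 + 100×26.0 = 8610.

8610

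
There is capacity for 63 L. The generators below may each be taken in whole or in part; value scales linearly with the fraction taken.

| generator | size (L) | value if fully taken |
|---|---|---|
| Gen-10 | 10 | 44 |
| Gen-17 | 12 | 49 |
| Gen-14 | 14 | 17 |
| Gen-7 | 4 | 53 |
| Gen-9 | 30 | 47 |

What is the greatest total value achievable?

201.5

Sort by value density: Gen-7 53/4≈13.2, Gen-10 44/10≈4.4, Gen-17 49/12≈4.08, Gen-9 47/30≈1.57, Gen-14 17/14≈1.21.
Take all of Gen-7 (4 L, value 53) ; 59 L left.
Gen-10: take in full, 10 L for value 44 ; 49 left.
All 12 L of Gen-17 fit (value 49) ; 37 remain.
Take all of Gen-9 (30 L, value 47) ; 7 L left.
Fill the last 7 L with part of Gen-14: 7/14 of it earns 8.5.
Total value = 201.5.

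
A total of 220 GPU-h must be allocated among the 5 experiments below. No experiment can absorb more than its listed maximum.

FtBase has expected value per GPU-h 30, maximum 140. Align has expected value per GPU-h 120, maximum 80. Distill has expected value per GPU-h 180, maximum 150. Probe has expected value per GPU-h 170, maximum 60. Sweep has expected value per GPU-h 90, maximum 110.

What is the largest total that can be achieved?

Rank by expected value per GPU-h: Distill 180 > Probe 170 > Align 120 > Sweep 90 > FtBase 30.
Distill takes 150 to reach its cap of 150 → 70 left.
Give Probe 60 to hit its cap of 60 → 10 left.
Align: +10 (room for 80) → 10. Pool exhausted.
Total = 120×10 + 180×150 + 170×60 = 38400.

38400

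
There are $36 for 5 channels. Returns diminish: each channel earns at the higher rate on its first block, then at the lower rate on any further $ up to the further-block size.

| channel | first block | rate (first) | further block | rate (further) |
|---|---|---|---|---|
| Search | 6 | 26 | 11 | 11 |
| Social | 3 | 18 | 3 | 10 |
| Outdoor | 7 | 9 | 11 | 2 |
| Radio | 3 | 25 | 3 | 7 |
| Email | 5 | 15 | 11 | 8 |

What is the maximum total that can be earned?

556

Order all 10 blocks by rate: Search/first 26 > Radio/first 25 > Social/first 18 > Email/first 15 > Search/second 11 > Social/second 10 > Outdoor/first 9 > Email/second 8 > Radio/second 7 > Outdoor/second 2.
Search first at 26: fill all 6 ; 30 left.
Radio first at 25: fill all 3 ; 27 left.
Social first at 18: fill all 3 ; 24 left.
Email/first (15): +5 ; 19 left.
Fill Search second block (11 at 11) ; 8 left.
Social/second (10): +3 ; 5 left.
5 remain; put them into Outdoor first at 9.
Total = 26×6 + 25×3 + 18×3 + 15×5 + 11×11 + 10×3 + 9×5 = 556.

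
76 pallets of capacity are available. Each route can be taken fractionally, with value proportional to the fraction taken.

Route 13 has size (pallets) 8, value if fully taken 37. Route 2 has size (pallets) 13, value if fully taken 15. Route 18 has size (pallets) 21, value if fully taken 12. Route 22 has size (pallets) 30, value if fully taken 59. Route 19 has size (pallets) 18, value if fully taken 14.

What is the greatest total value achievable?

Sort by value density: Route 13 37/8≈4.62, Route 22 59/30≈1.97, Route 2 15/13≈1.15, Route 19 14/18≈0.778, Route 18 12/21≈0.571.
All 8 pallets of Route 13 fit (value 37) — 68 remain.
All 30 pallets of Route 22 fit (value 59) — 38 remain.
Route 2: take in full, 13 pallets for value 15 — 25 left.
Take all of Route 19 (18 pallets, value 14) — 7 pallets left.
Fill the last 7 pallets with part of Route 18: 7/21 of it earns 4.
Total value = 129.

129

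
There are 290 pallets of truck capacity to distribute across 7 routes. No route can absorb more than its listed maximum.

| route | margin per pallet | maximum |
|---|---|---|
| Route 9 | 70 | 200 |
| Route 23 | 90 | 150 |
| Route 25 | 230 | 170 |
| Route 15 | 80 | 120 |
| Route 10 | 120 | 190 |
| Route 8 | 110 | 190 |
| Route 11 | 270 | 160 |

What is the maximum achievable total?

Order the routes by margin per pallet: Route 11 270 > Route 25 230 > Route 10 120 > Route 8 110 > Route 23 90 > Route 15 80 > Route 9 70.
Route 11: +160 to 160 (cap) ; 130 left.
Route 25 has room for 170 but only 130 remain, so it gets 130.
Total = 230×130 + 270×160 = 73100.

73100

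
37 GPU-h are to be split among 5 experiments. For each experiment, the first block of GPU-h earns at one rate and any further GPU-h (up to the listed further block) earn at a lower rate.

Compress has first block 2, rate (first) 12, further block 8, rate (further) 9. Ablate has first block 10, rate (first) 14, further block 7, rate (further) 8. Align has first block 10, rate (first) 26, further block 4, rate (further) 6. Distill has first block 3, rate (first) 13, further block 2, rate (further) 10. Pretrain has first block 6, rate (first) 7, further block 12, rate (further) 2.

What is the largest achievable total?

571

Order all 10 blocks by rate: Align/tier1 26 > Ablate/tier1 14 > Distill/tier1 13 > Compress/tier1 12 > Distill/tier2 10 > Compress/tier2 9 > Ablate/tier2 8 > Pretrain/tier1 7 > Align/tier2 6 > Pretrain/tier2 2.
Fill Align tier1 block (10 at 26) ; 27 left.
Fill Ablate tier1 block (10 at 14) ; 17 left.
Distill/tier1 (13): +3 ; 14 left.
Compress/tier1 (12): +2 ; 12 left.
Distill tier2 at 10: fill all 2 ; 10 left.
Compress/tier2 (9): +8 ; 2 left.
Ablate tier2 at 8: only 2 left, fill 2.
Total = 26×10 + 14×10 + 13×3 + 12×2 + 10×2 + 9×8 + 8×2 = 571.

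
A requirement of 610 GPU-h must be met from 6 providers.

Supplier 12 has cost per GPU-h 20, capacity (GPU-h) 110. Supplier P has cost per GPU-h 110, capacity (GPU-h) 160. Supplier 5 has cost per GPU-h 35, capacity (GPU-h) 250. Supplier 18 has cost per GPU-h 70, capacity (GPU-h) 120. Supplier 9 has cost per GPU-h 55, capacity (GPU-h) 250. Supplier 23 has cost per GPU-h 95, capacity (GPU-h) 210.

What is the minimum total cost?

24700

Use providers in increasing cost order.
Take 110 from Supplier 12 at 20 → need 500 more.
Supplier 5 (35): use full 250 → 250 GPU-h to go.
Supplier 9 (55): use full 250 → 0 GPU-h to go.
Supplier 18, Supplier 23, Supplier P: unused.
Cost = 110×20 + 250×35 + 250×55 = 24700.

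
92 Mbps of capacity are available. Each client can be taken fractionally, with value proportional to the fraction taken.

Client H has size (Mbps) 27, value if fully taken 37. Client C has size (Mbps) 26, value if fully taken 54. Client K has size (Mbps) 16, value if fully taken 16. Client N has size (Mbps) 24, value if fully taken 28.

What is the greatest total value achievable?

Best value per unit of size first: Client C 54/26≈2.08, Client H 37/27≈1.37, Client N 28/24≈1.17, Client K 16/16≈1.
All 26 Mbps of Client C fit (value 54) — 66 remain.
Client H: take in full, 27 Mbps for value 37 — 39 left.
Client N: take in full, 24 Mbps for value 28 — 15 left.
15 Mbps left: a 15/16 share of Client K gives 16×15/16 = 15.
Total value = 134.

134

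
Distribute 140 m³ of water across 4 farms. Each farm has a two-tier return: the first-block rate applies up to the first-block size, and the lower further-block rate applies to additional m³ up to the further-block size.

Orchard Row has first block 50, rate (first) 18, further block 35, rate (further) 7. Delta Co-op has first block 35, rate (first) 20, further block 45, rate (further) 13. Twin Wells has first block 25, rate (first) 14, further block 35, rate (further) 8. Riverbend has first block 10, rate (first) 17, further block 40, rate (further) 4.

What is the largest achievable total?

Treat each block as its own option and order by rate: Delta Co-op/first 20 > Orchard Row/first 18 > Riverbend/first 17 > Twin Wells/first 14 > Delta Co-op/second 13 > Twin Wells/second 8 > Orchard Row/second 7 > Riverbend/second 4.
Delta Co-op/first (20): +35 ; 105 left.
Orchard Row first at 18: fill all 50 ; 55 left.
Riverbend/first (17): +10 ; 45 left.
Twin Wells first at 14: fill all 25 ; 20 left.
Delta Co-op second at 13: only 20 left, fill 20.
Total = 20×35 + 18×50 + 17×10 + 14×25 + 13×20 = 2380.

2380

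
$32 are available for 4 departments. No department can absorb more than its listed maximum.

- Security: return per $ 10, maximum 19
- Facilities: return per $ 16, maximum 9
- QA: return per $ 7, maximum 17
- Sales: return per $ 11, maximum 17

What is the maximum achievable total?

391

Order the departments by return per $: Facilities 16 > Sales 11 > Security 10 > QA 7.
Give Facilities 9 to hit its cap of 9 — 23 left.
Sales takes 17 to reach its cap of 17 — 6 left.
Only 6 left; Security takes them to reach 6.
Total = 10×6 + 16×9 + 11×17 = 391.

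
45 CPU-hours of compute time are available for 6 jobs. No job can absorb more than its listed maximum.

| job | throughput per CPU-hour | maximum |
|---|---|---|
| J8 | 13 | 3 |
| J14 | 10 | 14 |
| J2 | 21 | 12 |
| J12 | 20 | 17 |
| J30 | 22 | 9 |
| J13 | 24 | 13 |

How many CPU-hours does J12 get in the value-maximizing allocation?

Order the jobs by throughput per CPU-hour: J13 24 > J30 22 > J2 21 > J12 20 > J8 13 > J14 10.
J13 takes 13 to reach its cap of 13 — 32 left.
Give J30 9 to hit its cap of 9 — 23 left.
J2: +12 to 12 (cap) — 11 left.
J12: +11 (room for 17) → 11. Pool exhausted.

11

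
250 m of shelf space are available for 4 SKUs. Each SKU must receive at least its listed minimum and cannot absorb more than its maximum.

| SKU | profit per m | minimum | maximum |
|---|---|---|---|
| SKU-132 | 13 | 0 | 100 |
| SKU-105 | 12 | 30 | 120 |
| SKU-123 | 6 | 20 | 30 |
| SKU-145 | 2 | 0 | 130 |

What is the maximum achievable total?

Meeting every minimum uses 0+30+20+0 = 50 m, leaving 200.
Order the SKUs by profit per m: SKU-132 13 > SKU-105 12 > SKU-123 6 > SKU-145 2.
SKU-132 takes 100 more to reach its cap of 100 — 100 left.
SKU-105: +90 to 120 (cap) — 10 left.
Give SKU-123 10 more to hit its cap of 30 — 0 left.
Total = 13×100 + 12×120 + 6×30 = 2920.

2920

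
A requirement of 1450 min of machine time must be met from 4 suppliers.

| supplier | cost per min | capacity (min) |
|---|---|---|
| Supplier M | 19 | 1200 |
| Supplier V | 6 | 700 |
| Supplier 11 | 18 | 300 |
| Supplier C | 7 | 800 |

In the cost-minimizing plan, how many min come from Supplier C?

750

Fill from the cheapest supplier first.
Supplier V at 6: take all 700 min → 750 still needed.
Supplier C (7): take the remaining 750 → done.
Supplier 11, Supplier M: unused.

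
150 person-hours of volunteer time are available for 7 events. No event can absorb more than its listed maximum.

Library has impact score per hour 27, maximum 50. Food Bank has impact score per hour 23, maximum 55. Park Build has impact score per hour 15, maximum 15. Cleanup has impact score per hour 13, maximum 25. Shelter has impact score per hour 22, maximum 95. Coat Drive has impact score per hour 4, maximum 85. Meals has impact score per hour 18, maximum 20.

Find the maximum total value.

3605

Order the events by impact score per hour: Library 27 > Food Bank 23 > Shelter 22 > Meals 18 > Park Build 15 > Cleanup 13 > Coat Drive 4.
Library: +50 to 50 (cap) ; 100 left.
Food Bank: +55 to 55 (cap) ; 45 left.
Only 45 left; Shelter takes them to reach 45.
Total = 27×50 + 23×55 + 22×45 = 3605.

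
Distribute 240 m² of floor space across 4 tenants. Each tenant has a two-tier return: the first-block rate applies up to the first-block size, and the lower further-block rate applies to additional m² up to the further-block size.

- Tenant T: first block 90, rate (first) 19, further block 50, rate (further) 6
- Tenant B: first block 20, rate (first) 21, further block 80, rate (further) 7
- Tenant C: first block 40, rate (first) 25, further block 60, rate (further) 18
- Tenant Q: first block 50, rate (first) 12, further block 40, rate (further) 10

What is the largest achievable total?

Order all 8 blocks by rate: Tenant C/tier1 25 > Tenant B/tier1 21 > Tenant T/tier1 19 > Tenant C/tier2 18 > Tenant Q/tier1 12 > Tenant Q/tier2 10 > Tenant B/tier2 7 > Tenant T/tier2 6.
Tenant C/tier1 (25): +40 — 200 left.
Fill Tenant B tier1 block (20 at 21) — 180 left.
Fill Tenant T tier1 block (90 at 19) — 90 left.
Fill Tenant C tier2 block (60 at 18) — 30 left.
Tenant Q tier1 at 12: only 30 left, fill 30.
Total = 25×40 + 21×20 + 19×90 + 18×60 + 12×30 = 4570.

4570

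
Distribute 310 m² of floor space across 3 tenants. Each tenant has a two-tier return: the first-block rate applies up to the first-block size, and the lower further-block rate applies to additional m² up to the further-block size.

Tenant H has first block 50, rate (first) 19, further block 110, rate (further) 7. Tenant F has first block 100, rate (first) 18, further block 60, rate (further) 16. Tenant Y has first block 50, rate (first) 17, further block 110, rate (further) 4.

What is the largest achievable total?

4910

Rank every tier by rate: Tenant H/T1 19 > Tenant F/T1 18 > Tenant Y/T1 17 > Tenant F/T2 16 > Tenant H/T2 7 > Tenant Y/T2 4.
Fill Tenant H T1 block (50 at 19) — 260 left.
Tenant F T1 at 18: fill all 100 — 160 left.
Fill Tenant Y T1 block (50 at 17) — 110 left.
Tenant F/T2 (16): +60 — 50 left.
50 remain; put them into Tenant H T2 at 7.
Total = 19×50 + 18×100 + 17×50 + 16×60 + 7×50 = 4910.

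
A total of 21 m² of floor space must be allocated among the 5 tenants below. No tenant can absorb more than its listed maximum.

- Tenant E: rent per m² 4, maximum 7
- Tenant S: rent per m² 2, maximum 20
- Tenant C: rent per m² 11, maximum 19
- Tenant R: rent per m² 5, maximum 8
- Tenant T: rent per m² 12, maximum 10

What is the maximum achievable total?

241

Rank by rent per m²: Tenant T 12 > Tenant C 11 > Tenant R 5 > Tenant E 4 > Tenant S 2.
Tenant T: +10 to 10 (cap) → 11 left.
Only 11 left; Tenant C takes them to reach 11.
Total = 11×11 + 12×10 = 241.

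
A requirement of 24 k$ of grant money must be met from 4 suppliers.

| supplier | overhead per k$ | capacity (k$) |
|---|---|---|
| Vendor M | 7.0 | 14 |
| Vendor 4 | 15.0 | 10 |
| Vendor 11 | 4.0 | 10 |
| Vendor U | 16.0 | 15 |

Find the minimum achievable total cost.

138

Fill from the cheapest supplier first.
Vendor 11 (4.0): use full 10 → 14 k$ to go.
Vendor M at 7.0: take all 14 k$ → 0 still needed.
Vendor 4, Vendor U: unused.
Cost = 10×4.0 + 14×7.0 = 138.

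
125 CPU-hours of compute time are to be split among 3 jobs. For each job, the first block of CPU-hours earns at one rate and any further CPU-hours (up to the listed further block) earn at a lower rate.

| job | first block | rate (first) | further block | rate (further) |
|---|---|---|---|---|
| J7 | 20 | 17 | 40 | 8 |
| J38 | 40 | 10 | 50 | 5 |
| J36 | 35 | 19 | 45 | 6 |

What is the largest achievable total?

1645

Order all 6 blocks by rate: J36/first 19 > J7/first 17 > J38/first 10 > J7/second 8 > J36/second 6 > J38/second 5.
Fill J36 first block (35 at 19) ; 90 left.
J7 first at 17: fill all 20 ; 70 left.
J38 first at 10: fill all 40 ; 30 left.
30 remain; put them into J7 second at 8.
Total = 19×35 + 17×20 + 10×40 + 8×30 = 1645.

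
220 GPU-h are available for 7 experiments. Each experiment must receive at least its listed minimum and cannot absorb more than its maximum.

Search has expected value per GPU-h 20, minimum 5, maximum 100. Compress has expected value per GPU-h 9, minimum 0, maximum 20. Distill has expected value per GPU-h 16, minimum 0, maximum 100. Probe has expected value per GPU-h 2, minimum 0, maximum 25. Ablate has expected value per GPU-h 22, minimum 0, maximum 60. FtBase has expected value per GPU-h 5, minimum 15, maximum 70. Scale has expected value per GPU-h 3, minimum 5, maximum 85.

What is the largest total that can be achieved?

Meeting every minimum uses 5+0+0+0+0+15+5 = 25 GPU-h, leaving 195.
Highest expected value per GPU-h first: Ablate 22 > Search 20 > Distill 16 > Compress 9 > FtBase 5 > Scale 3 > Probe 2.
Ablate: +60 to 60 (cap) — 135 left.
Search takes 95 more to reach its cap of 100 — 40 left.
Only 40 left; Distill takes them to reach 40.
Total = 20×100 + 16×40 + 22×60 + 5×15 + 3×5 = 4050.

4050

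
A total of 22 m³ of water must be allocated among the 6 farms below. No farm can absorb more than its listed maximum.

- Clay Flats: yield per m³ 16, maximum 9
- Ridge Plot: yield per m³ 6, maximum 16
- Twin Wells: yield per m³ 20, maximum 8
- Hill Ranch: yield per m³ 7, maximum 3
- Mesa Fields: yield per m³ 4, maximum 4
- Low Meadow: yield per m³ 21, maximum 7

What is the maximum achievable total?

419

Highest yield per m³ first: Low Meadow 21 > Twin Wells 20 > Clay Flats 16 > Hill Ranch 7 > Ridge Plot 6 > Mesa Fields 4.
Low Meadow takes 7 to reach its cap of 7 — 15 left.
Twin Wells: +8 to 8 (cap) — 7 left.
Clay Flats has room for 9 but only 7 remain, so it gets 7.
Total = 16×7 + 20×8 + 21×7 = 419.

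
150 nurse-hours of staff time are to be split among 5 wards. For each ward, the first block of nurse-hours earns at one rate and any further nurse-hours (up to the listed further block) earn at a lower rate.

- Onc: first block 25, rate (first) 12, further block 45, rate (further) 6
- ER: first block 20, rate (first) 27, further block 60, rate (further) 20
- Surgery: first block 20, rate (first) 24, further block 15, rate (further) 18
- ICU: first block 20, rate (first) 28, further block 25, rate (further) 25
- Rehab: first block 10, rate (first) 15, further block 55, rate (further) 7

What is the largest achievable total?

Treat each block as its own option and order by rate: ICU/T1 28 > ER/T1 27 > ICU/T2 25 > Surgery/T1 24 > ER/T2 20 > Surgery/T2 18 > Rehab/T1 15 > Onc/T1 12 > Rehab/T2 7 > Onc/T2 6.
ICU/T1 (28): +20 ; 130 left.
Fill ER T1 block (20 at 27) ; 110 left.
Fill ICU T2 block (25 at 25) ; 85 left.
Surgery/T1 (24): +20 ; 65 left.
ER/T2 (20): +60 ; 5 left.
Surgery/T2: +5 of 15 at 18; pool empty.
Total = 28×20 + 27×20 + 25×25 + 24×20 + 20×60 + 18×5 = 3495.

3495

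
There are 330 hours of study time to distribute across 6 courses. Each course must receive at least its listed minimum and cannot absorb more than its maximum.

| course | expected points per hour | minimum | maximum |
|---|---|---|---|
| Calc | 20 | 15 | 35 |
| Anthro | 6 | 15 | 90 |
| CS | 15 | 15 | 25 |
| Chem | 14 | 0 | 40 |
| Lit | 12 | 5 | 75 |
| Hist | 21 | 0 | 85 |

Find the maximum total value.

4740

Meeting every minimum uses 15+15+15+0+5+0 = 50 hours, leaving 280.
Highest expected points per hour first: Hist 21 > Calc 20 > CS 15 > Chem 14 > Lit 12 > Anthro 6.
Hist: +85 to 85 (cap) — 195 left.
Calc takes 20 more to reach its cap of 35 — 175 left.
Give CS 10 more to hit its cap of 25 — 165 left.
Chem: +40 to 40 (cap) — 125 left.
Lit takes 70 more to reach its cap of 75 — 55 left.
Anthro has room for 75 more but only 55 remain, so it gets 70.
Total = 20×35 + 6×70 + 15×25 + 14×40 + 12×75 + 21×85 = 4740.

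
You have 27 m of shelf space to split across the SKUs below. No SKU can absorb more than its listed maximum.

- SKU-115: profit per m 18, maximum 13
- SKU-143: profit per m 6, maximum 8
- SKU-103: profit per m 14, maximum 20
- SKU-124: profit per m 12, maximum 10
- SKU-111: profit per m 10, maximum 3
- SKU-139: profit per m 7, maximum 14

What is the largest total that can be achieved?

430

Order the SKUs by profit per m: SKU-115 18 > SKU-103 14 > SKU-124 12 > SKU-111 10 > SKU-139 7 > SKU-143 6.
SKU-115: +13 to 13 (cap) — 14 left.
Only 14 left; SKU-103 takes them to reach 14.
Total = 18×13 + 14×14 = 430.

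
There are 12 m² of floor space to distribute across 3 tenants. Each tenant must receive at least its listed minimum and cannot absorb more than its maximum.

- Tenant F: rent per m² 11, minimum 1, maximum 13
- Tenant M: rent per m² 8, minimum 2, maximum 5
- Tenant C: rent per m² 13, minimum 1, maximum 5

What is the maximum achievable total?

136

Meeting every minimum uses 1+2+1 = 4 m², leaving 8.
Rank by rent per m²: Tenant C 13 > Tenant F 11 > Tenant M 8.
Tenant C takes 4 more to reach its cap of 5 → 4 left.
Only 4 left; Tenant F takes them to reach 5.
Total = 11×5 + 8×2 + 13×5 = 136.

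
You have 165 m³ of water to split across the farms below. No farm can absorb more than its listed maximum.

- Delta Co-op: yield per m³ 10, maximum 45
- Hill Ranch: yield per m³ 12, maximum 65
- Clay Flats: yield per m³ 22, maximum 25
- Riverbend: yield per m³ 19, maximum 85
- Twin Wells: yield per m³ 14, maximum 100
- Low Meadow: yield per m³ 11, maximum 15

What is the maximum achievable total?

2935

Rank by yield per m³: Clay Flats 22 > Riverbend 19 > Twin Wells 14 > Hill Ranch 12 > Low Meadow 11 > Delta Co-op 10.
Clay Flats: +25 to 25 (cap) → 140 left.
Riverbend: +85 to 85 (cap) → 55 left.
Twin Wells has room for 100 but only 55 remain, so it gets 55.
Total = 22×25 + 19×85 + 14×55 = 2935.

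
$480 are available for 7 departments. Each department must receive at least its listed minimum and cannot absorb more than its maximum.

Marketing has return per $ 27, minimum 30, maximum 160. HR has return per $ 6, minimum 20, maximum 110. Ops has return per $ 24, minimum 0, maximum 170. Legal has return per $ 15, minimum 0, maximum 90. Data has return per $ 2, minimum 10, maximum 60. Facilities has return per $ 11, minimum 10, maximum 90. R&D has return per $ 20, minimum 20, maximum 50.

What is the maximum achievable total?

Meeting every minimum uses 30+20+0+0+10+10+20 = 90 $, leaving 390.
Order the departments by return per $: Marketing 27 > Ops 24 > R&D 20 > Legal 15 > Facilities 11 > HR 6 > Data 2.
Give Marketing 130 more to hit its cap of 160 ; 260 left.
Give Ops 170 more to hit its cap of 170 ; 90 left.
R&D takes 30 more to reach its cap of 50 ; 60 left.
Only 60 left; Legal takes them to reach 60.
Total = 27×160 + 6×20 + 24×170 + 15×60 + 2×10 + 11×10 + 20×50 = 10550.

10550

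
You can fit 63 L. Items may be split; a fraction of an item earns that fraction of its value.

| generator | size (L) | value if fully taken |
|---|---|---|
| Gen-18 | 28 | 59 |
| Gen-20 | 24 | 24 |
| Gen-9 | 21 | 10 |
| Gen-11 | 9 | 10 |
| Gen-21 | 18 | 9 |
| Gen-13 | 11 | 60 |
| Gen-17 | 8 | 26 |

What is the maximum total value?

Sort by value density: Gen-13 60/11≈5.45, Gen-17 26/8≈3.25, Gen-18 59/28≈2.11, Gen-11 10/9≈1.11, Gen-20 24/24≈1, Gen-21 9/18≈0.5, Gen-9 10/21≈0.476.
Gen-13: take in full, 11 L for value 60 — 52 left.
Take all of Gen-17 (8 L, value 26) — 44 L left.
All 28 L of Gen-18 fit (value 59) — 16 remain.
All 9 L of Gen-11 fit (value 10) — 7 remain.
7 L left: a 7/24 share of Gen-20 gives 24×7/24 = 7.
Total value = 162.

162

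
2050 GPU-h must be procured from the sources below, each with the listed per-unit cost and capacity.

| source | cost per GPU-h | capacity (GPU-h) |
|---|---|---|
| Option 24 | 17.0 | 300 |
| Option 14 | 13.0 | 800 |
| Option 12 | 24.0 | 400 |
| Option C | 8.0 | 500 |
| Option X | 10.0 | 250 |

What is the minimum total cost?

Use sources in increasing cost order.
Option C (8.0): use full 500 ; 1550 GPU-h to go.
Take 250 from Option X at 10.0 ; need 1300 more.
Option 14 at 13.0: take all 800 GPU-h ; 500 still needed.
Option 24 (17.0): use full 300 ; 200 GPU-h to go.
Option 12 at 24.0: take 200 of its 400 ; requirement met.
Cost = 500×8.0 + 250×10.0 + 800×13.0 + 300×17.0 + 200×24.0 = 26800.

26800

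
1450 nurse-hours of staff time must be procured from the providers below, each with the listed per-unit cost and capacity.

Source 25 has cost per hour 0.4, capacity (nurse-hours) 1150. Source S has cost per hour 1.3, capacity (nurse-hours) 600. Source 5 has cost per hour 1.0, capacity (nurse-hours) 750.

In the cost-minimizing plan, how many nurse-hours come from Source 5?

300

Cheapest first:
Source 25 (0.4): use full 1150 — 300 nurse-hours to go.
Take 300 from Source 5 at 1.0 to finish.
Source S: unused.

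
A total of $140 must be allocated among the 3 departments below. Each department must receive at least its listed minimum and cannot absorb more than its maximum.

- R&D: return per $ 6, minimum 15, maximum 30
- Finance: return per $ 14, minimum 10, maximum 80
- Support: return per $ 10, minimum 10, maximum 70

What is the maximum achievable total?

1660

Meeting every minimum uses 15+10+10 = 35 $, leaving 105.
Rank by return per $: Finance 14 > Support 10 > R&D 6.
Finance: +70 to 80 (cap) ; 35 left.
Only 35 left; Support takes them to reach 45.
Total = 6×15 + 14×80 + 10×45 = 1660.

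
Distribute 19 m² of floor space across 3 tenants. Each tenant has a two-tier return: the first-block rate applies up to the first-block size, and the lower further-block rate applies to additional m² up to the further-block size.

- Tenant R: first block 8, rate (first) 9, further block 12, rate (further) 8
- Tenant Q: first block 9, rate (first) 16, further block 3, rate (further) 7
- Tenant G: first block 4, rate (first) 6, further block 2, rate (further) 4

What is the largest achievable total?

Order all 6 blocks by rate: Tenant Q/T1 16 > Tenant R/T1 9 > Tenant R/T2 8 > Tenant Q/T2 7 > Tenant G/T1 6 > Tenant G/T2 4.
Tenant Q T1 at 16: fill all 9 → 10 left.
Fill Tenant R T1 block (8 at 9) → 2 left.
Tenant R T2 at 8: only 2 left, fill 2.
Total = 16×9 + 9×8 + 8×2 = 232.

232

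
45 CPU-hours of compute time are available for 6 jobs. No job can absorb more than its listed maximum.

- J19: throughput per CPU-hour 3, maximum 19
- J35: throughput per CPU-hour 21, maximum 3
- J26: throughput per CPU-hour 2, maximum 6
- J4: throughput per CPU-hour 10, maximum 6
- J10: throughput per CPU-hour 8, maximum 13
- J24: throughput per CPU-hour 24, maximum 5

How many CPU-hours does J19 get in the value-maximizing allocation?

Order the jobs by throughput per CPU-hour: J24 24 > J35 21 > J4 10 > J10 8 > J19 3 > J26 2.
J24: +5 to 5 (cap) → 40 left.
J35: +3 to 3 (cap) → 37 left.
J4 takes 6 to reach its cap of 6 → 31 left.
J10 takes 13 to reach its cap of 13 → 18 left.
J19: +18 (room for 19) → 18. Pool exhausted.

18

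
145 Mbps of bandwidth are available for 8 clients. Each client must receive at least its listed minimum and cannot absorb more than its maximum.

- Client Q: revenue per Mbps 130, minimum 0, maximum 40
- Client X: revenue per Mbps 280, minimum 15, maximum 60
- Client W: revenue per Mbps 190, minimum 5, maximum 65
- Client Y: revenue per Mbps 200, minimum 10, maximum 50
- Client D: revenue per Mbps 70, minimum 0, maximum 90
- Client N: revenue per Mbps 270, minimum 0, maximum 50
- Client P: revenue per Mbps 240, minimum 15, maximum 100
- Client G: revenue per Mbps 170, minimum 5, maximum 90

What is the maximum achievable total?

37700

Meeting every minimum uses 0+15+5+10+0+0+15+5 = 50 Mbps, leaving 95.
Highest revenue per Mbps first: Client X 280 > Client N 270 > Client P 240 > Client Y 200 > Client W 190 > Client G 170 > Client Q 130 > Client D 70.
Client X: +45 to 60 (cap) — 50 left.
Client N: +50 to 50 (cap) — 0 left.
Total = 280×60 + 190×5 + 200×10 + 270×50 + 240×15 + 170×5 = 37700.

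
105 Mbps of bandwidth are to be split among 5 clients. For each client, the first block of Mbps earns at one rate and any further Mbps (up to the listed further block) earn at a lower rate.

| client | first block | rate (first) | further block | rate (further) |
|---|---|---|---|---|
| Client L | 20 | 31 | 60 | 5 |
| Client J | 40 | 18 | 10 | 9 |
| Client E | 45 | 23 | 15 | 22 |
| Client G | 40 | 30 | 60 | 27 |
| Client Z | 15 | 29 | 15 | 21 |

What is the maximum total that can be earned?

3065

Treat each block as its own option and order by rate: Client L/first 31 > Client G/first 30 > Client Z/first 29 > Client G/second 27 > Client E/first 23 > Client E/second 22 > Client Z/second 21 > Client J/first 18 > Client J/second 9 > Client L/second 5.
Client L first at 31: fill all 20 → 85 left.
Client G first at 30: fill all 40 → 45 left.
Client Z first at 29: fill all 15 → 30 left.
Client G second at 27: only 30 left, fill 30.
Total = 31×20 + 30×40 + 29×15 + 27×30 = 3065.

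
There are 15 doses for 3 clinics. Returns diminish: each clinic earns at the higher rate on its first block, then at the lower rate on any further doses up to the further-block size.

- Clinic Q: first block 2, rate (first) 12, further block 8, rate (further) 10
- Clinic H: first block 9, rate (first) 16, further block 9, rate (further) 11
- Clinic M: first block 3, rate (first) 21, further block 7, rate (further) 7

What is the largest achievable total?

Rank every tier by rate: Clinic M/tier1 21 > Clinic H/tier1 16 > Clinic Q/tier1 12 > Clinic H/tier2 11 > Clinic Q/tier2 10 > Clinic M/tier2 7.
Clinic M tier1 at 21: fill all 3 → 12 left.
Clinic H/tier1 (16): +9 → 3 left.
Clinic Q tier1 at 12: fill all 2 → 1 left.
Clinic H tier2 at 11: only 1 left, fill 1.
Total = 21×3 + 16×9 + 12×2 + 11×1 = 242.

242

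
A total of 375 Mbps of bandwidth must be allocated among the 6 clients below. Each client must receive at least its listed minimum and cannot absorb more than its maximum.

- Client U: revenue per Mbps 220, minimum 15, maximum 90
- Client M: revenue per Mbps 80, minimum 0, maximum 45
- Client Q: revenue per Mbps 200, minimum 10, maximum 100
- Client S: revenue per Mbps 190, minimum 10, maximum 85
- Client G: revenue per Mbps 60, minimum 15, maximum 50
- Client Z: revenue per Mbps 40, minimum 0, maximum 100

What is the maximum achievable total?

Meeting every minimum uses 15+0+10+10+15+0 = 50 Mbps, leaving 325.
Rank by revenue per Mbps: Client U 220 > Client Q 200 > Client S 190 > Client M 80 > Client G 60 > Client Z 40.
Client U takes 75 more to reach its cap of 90 — 250 left.
Client Q: +90 to 100 (cap) — 160 left.
Client S takes 75 more to reach its cap of 85 — 85 left.
Client M takes 45 more to reach its cap of 45 — 40 left.
Client G takes 35 more to reach its cap of 50 — 5 left.
Client Z has room for 100 more but only 5 remain, so it gets 5.
Total = 220×90 + 80×45 + 200×100 + 190×85 + 60×50 + 40×5 = 62750.

62750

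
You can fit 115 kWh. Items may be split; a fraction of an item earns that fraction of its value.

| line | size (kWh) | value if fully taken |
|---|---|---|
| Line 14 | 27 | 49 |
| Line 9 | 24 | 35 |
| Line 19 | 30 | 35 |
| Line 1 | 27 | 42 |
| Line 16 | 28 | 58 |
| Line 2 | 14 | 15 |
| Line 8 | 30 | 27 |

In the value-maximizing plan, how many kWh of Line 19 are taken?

Sort by value density: Line 16 58/28≈2.07, Line 14 49/27≈1.81, Line 1 42/27≈1.56, Line 9 35/24≈1.46, Line 19 35/30≈1.17, Line 2 15/14≈1.07, Line 8 27/30≈0.9.
Line 16: take in full, 28 kWh for value 58 — 87 left.
Take all of Line 14 (27 kWh, value 49) — 60 kWh left.
Take all of Line 1 (27 kWh, value 42) — 33 kWh left.
Take all of Line 9 (24 kWh, value 35) — 9 kWh left.
Only 9 kWh remain; take 9/30 of Line 19 for value 35×9/30 = 10.5.

9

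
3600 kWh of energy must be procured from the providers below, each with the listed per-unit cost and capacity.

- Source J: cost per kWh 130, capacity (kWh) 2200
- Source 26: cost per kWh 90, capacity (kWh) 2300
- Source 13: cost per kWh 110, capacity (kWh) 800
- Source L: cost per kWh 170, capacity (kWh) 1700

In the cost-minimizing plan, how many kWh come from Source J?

500

Cheapest first:
Source 26 (90): use full 2300 → 1300 kWh to go.
Take 800 from Source 13 at 110 → need 500 more.
Take 500 from Source J at 130 to finish.
Source L: unused.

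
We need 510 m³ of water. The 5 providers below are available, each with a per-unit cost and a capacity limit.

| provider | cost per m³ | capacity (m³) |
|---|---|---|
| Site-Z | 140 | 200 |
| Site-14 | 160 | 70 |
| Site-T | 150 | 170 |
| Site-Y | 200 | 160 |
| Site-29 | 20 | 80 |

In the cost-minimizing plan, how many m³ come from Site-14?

60

Use providers in increasing cost order.
Site-29 (20): use full 80 → 430 m³ to go.
Take 200 from Site-Z at 140 → need 230 more.
Site-T at 150: take all 170 m³ → 60 still needed.
Take 60 from Site-14 at 160 to finish.
Site-Y: unused.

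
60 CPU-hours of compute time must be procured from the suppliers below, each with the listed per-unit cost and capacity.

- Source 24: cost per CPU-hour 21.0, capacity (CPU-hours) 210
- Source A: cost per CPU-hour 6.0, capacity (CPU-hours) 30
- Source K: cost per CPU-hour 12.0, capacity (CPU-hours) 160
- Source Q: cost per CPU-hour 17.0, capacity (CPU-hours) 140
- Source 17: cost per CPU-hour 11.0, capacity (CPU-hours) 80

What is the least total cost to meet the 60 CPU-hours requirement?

Fill from the cheapest supplier first.
Source A (6.0): use full 30 ; 30 CPU-hours to go.
Take 30 from Source 17 at 11.0 to finish.
Source K, Source Q, Source 24: unused.
Cost = 30×6.0 + 30×11.0 = 510.

510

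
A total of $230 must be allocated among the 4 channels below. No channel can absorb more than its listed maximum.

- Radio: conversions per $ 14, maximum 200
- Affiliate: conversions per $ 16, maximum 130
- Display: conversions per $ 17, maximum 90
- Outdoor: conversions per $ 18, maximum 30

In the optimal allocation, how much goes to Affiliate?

110

Highest conversions per $ first: Outdoor 18 > Display 17 > Affiliate 16 > Radio 14.
Outdoor: +30 to 30 (cap) → 200 left.
Display: +90 to 90 (cap) → 110 left.
Affiliate has room for 130 but only 110 remain, so it gets 110.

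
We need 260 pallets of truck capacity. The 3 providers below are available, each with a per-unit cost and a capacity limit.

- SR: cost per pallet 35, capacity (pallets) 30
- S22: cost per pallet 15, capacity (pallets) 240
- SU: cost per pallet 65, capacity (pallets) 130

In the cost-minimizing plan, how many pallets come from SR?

20

Use providers in increasing cost order.
S22 (15): use full 240 → 20 pallets to go.
SR (35): take the remaining 20 → done.
SU: unused.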